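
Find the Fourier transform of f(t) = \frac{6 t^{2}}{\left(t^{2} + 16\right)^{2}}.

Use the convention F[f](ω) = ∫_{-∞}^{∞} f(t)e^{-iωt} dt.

F(ω) = \frac{3 \pi \left(1 - 4 \left|{\omega}\right|\right) e^{- 4 \left|{\omega}\right|}}{4}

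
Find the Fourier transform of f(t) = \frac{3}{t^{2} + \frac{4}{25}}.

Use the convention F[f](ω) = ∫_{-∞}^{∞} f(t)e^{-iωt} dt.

F(ω) = \frac{15 \pi e^{- \frac{2 \left|{\omega}\right|}{5}}}{2}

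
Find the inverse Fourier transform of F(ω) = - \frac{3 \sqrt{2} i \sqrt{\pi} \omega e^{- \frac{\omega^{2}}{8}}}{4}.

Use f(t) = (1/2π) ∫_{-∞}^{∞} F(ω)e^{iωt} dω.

f(t) = 6 t e^{- 2 t^{2}}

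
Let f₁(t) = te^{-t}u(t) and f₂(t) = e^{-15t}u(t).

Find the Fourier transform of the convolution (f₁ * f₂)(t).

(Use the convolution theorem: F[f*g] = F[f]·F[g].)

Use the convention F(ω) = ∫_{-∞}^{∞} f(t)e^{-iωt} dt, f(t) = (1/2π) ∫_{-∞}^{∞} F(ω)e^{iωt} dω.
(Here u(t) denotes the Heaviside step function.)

F[f₁*f₂](ω) = \frac{1}{\left(i \omega + 1\right)^{2} \left(i \omega + 15\right)}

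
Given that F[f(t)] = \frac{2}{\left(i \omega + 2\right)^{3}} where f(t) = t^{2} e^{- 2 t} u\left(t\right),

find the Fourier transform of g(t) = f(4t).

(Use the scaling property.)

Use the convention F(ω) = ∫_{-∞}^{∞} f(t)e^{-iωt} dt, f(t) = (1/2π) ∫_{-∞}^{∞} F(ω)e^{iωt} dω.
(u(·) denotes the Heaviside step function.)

F[g](ω) = \frac{32}{\left(i \omega + 8\right)^{3}}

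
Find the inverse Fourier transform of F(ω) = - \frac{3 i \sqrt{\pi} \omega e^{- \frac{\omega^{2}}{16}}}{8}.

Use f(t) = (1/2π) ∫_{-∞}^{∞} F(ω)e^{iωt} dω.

f(t) = 6 t e^{- 4 t^{2}}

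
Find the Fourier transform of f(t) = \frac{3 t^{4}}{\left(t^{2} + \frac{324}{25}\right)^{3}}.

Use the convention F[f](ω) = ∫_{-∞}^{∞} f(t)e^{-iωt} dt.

F(ω) = \frac{\pi \left(108 \omega^{2} - 150 \left|{\omega}\right| + 25\right) e^{- \frac{18 \left|{\omega}\right|}{5}}}{80}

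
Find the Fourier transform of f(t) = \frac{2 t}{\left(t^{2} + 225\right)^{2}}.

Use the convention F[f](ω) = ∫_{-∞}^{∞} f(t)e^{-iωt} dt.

F(ω) = - \frac{i \pi \omega e^{- 15 \left|{\omega}\right|}}{15}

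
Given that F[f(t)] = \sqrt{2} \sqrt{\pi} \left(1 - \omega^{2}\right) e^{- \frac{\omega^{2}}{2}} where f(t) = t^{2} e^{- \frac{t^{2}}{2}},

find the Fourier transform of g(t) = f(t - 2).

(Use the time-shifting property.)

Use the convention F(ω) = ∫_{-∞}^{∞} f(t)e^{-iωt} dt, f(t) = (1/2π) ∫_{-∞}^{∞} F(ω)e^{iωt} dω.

F[g](ω) = \sqrt{2} \sqrt{\pi} \left(1 - \omega^{2}\right) e^{- \frac{\omega \left(\omega + 4 i\right)}{2}}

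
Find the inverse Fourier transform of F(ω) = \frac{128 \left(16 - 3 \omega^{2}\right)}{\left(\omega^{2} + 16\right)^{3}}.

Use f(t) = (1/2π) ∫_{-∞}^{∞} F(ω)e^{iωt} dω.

f(t) = 8 t^{2} e^{- 4 \left|{t}\right|}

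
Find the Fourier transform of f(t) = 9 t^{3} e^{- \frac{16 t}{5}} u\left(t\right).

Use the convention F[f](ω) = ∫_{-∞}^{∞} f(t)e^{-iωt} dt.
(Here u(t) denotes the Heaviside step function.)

F(ω) = \frac{33750}{\left(5 i \omega + 16\right)^{4}}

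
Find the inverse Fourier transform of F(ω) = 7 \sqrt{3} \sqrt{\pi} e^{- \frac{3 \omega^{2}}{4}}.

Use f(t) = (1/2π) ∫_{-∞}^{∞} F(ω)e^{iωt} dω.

f(t) = 7 e^{- \frac{t^{2}}{3}}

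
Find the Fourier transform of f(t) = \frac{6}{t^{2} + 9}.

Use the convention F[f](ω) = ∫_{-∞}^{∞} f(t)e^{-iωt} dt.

F(ω) = 2 \pi e^{- 3 \left|{\omega}\right|}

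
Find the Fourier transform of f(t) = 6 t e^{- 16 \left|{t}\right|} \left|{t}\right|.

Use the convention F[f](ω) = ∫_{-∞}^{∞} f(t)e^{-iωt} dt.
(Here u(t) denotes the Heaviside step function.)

F(ω) = \frac{24 i \omega \left(\omega^{2} - 768\right)}{\left(\omega^{2} + 256\right)^{3}}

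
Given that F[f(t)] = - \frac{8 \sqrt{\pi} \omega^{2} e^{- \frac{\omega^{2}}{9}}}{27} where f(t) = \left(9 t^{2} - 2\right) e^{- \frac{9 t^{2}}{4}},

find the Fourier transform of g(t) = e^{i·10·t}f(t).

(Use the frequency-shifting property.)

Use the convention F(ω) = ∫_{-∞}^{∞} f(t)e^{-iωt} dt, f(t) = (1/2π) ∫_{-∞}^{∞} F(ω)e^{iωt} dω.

F[g](ω) = - \frac{8 \sqrt{\pi} \left(\omega - 10\right)^{2} e^{- \frac{\left(\omega - 10\right)^{2}}{9}}}{27}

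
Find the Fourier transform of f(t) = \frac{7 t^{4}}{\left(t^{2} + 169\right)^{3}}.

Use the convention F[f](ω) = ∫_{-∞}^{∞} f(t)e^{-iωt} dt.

F(ω) = \frac{7 \pi \left(169 \omega^{2} - 65 \left|{\omega}\right| + 3\right) e^{- 13 \left|{\omega}\right|}}{104}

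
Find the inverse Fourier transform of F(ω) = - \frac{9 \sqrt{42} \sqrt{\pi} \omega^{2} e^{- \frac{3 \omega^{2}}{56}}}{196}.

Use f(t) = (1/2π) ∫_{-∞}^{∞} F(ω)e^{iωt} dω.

f(t) = 3 \left(\frac{56 t^{2}}{3} - 2\right) e^{- \frac{14 t^{2}}{3}}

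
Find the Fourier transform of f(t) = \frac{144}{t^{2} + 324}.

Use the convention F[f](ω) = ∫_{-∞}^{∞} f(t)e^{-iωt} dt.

F(ω) = 8 \pi e^{- 18 \left|{\omega}\right|}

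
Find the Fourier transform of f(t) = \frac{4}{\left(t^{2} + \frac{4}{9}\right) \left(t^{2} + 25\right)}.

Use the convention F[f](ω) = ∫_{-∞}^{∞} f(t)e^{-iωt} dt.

F(ω) = - \frac{36 \pi e^{- 5 \left|{\omega}\right|}}{1105} + \frac{54 \pi e^{- \frac{2 \left|{\omega}\right|}{3}}}{221}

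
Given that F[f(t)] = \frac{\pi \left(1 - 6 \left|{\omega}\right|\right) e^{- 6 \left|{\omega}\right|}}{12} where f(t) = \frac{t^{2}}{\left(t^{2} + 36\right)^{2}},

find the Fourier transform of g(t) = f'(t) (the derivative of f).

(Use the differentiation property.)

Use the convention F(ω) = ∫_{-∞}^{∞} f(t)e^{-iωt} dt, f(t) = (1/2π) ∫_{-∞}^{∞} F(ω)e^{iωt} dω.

F[g](ω) = \frac{i \pi \omega \left(1 - 6 \left|{\omega}\right|\right) e^{- 6 \left|{\omega}\right|}}{12}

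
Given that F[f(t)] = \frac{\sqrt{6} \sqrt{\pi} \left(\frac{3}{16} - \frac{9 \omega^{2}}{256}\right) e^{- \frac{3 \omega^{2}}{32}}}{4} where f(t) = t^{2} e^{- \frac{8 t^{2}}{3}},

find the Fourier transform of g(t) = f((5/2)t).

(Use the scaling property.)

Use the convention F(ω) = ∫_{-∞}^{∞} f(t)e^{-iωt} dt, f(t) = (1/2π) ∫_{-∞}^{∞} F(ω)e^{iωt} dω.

F[g](ω) = \frac{3 \sqrt{6} \sqrt{\pi} \left(100 - 3 \omega^{2}\right) e^{- \frac{3 \omega^{2}}{200}}}{16000}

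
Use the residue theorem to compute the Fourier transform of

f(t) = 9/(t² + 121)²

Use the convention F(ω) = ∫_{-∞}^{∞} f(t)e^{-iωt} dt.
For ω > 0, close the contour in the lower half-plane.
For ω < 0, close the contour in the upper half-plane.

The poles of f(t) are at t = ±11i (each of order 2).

Let g(z) = f(z)e^{-iωz}; for large |z| the factor e^{-iωz} decays in the lower half-plane when ω > 0 and in the upper half-plane when ω < 0.

Case ω > 0 (lower half-plane, clockwise contour ⇒ F(ω) = -2πi·ΣRes):
  Res_{z = - 11 i} g(z) = \frac{9 i \left(11 \omega + 1\right) e^{- 11 \omega}}{5324} (pole of order 2)
  F(ω) = -2πi·ΣRes = \frac{9 \pi \left(11 \omega + 1\right) e^{- 11 \omega}}{2662}

Case ω < 0 (upper half-plane, counterclockwise contour ⇒ F(ω) = +2πi·ΣRes):
  Res_{z = 11 i} g(z) = \frac{9 i \left(11 \omega - 1\right) e^{11 \omega}}{5324} (pole of order 2)
  F(ω) = 2πi·ΣRes = \frac{9 \pi \left(1 - 11 \omega\right) e^{11 \omega}}{2662}

Both cases combine into a single formula in |ω|:

F(ω) = \frac{9 \pi \left(11 \left|{\omega}\right| + 1\right) e^{- 11 \left|{\omega}\right|}}{2662}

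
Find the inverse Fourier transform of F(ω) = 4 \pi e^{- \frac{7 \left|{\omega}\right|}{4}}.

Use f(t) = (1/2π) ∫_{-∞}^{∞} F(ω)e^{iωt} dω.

f(t) = \frac{7}{t^{2} + \frac{49}{16}}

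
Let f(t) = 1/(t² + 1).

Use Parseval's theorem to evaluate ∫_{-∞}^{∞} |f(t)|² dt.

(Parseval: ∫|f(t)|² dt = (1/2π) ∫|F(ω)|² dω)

∫|f(t)|² dt = \frac{\pi}{2}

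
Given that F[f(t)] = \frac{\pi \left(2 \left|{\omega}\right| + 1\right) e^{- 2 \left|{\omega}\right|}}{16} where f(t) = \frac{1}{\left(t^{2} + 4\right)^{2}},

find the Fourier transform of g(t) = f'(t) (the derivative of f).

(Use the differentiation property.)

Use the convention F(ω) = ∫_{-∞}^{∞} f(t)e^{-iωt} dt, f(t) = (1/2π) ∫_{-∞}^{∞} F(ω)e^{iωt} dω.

F[g](ω) = \frac{i \pi \omega \left(2 \left|{\omega}\right| + 1\right) e^{- 2 \left|{\omega}\right|}}{16}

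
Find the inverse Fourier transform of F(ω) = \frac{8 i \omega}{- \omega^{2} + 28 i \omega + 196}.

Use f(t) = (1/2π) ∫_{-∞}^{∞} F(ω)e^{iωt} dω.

f(t) = 8 \left(1 - 14 t\right) e^{- 14 t} u\left(t\right)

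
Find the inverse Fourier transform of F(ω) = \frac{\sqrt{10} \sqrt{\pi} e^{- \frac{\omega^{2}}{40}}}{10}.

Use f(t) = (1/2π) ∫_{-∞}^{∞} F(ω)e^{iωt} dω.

f(t) = e^{- 10 t^{2}}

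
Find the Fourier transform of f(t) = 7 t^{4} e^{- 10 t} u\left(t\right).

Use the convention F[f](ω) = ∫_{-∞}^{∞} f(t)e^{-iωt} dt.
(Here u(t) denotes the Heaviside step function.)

F(ω) = \frac{168}{\left(i \omega + 10\right)^{5}}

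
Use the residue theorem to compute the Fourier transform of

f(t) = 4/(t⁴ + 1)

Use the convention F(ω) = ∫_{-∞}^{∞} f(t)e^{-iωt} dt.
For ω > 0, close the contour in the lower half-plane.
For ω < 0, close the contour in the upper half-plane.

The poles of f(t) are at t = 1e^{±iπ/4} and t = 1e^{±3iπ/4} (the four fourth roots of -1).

Let g(z) = f(z)e^{-iωz}; for large |z| the factor e^{-iωz} decays in the lower half-plane when ω > 0 and in the upper half-plane when ω < 0.

Case ω > 0 (lower half-plane, clockwise contour ⇒ F(ω) = -2πi·ΣRes):
  Res_{z = - \frac{\sqrt{2}}{2} - \frac{\sqrt{2} i}{2}} g(z) = \frac{\sqrt{2} i \left(1 - i\right) e^{\frac{\sqrt{2} \omega \left(-1 + i\right)}{2}}}{2}
  Res_{z = \frac{\sqrt{2}}{2} - \frac{\sqrt{2} i}{2}} g(z) = \frac{\sqrt{2} i \left(1 + i\right) e^{- \frac{\sqrt{2} \omega \left(1 + i\right)}{2}}}{2}
  F(ω) = -2πi·ΣRes = \sqrt{2} \pi \left(\left(1 - i\right) e^{\sqrt{2} i \omega} + 1 + i\right) e^{- \frac{\sqrt{2} \omega \left(1 + i\right)}{2}} = 4 \pi e^{- \frac{\sqrt{2} \omega}{2}} \sin{\left(\frac{\sqrt{2} \omega}{2} + \frac{\pi}{4} \right)}

Case ω < 0 (upper half-plane, counterclockwise contour ⇒ F(ω) = +2πi·ΣRes):
  Res_{z = \frac{\sqrt{2}}{2} + \frac{\sqrt{2} i}{2}} g(z) = \frac{\sqrt{2} i \left(-1 + i\right) e^{\frac{\sqrt{2} \omega \left(1 - i\right)}{2}}}{2}
  Res_{z = - \frac{\sqrt{2}}{2} + \frac{\sqrt{2} i}{2}} g(z) = \frac{\sqrt{2} \left(1 - i\right) e^{\frac{\sqrt{2} \omega \left(1 + i\right)}{2}}}{2}
  F(ω) = 2πi·ΣRes = - \sqrt{2} i \pi \left(i \left(1 - i\right) e^{\frac{\sqrt{2} \omega \left(1 - i\right)}{2}} - \left(1 - i\right) e^{\frac{\sqrt{2} \omega \left(1 + i\right)}{2}}\right) = 4 \pi e^{\frac{\sqrt{2} \omega}{2}} \cos{\left(\frac{\sqrt{2} \omega}{2} + \frac{\pi}{4} \right)}

Both cases combine into a single formula in |ω|:

F(ω) = 4 \pi e^{- \frac{\sqrt{2} \left|{\omega}\right|}{2}} \sin{\left(\frac{\sqrt{2} \left|{\omega}\right|}{2} + \frac{\pi}{4} \right)}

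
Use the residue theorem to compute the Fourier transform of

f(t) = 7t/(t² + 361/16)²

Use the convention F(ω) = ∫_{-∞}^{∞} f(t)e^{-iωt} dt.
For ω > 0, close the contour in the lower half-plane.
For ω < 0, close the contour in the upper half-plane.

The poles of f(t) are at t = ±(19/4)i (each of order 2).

Let g(z) = f(z)e^{-iωz}; for large |z| the factor e^{-iωz} decays in the lower half-plane when ω > 0 and in the upper half-plane when ω < 0.

Case ω > 0 (lower half-plane, clockwise contour ⇒ F(ω) = -2πi·ΣRes):
  Res_{z = - \frac{19 i}{4}} g(z) = \frac{7 \omega e^{- \frac{19 \omega}{4}}}{19} (pole of order 2)
  F(ω) = -2πi·ΣRes = - \frac{14 i \pi \omega e^{- \frac{19 \omega}{4}}}{19}

Case ω < 0 (upper half-plane, counterclockwise contour ⇒ F(ω) = +2πi·ΣRes):
  Res_{z = \frac{19 i}{4}} g(z) = - \frac{7 \omega e^{\frac{19 \omega}{4}}}{19} (pole of order 2)
  F(ω) = 2πi·ΣRes = - \frac{14 i \pi \omega e^{\frac{19 \omega}{4}}}{19}

Both cases combine into a single formula in |ω|:

F(ω) = - \frac{14 i \pi \omega e^{- \frac{19 \left|{\omega}\right|}{4}}}{19}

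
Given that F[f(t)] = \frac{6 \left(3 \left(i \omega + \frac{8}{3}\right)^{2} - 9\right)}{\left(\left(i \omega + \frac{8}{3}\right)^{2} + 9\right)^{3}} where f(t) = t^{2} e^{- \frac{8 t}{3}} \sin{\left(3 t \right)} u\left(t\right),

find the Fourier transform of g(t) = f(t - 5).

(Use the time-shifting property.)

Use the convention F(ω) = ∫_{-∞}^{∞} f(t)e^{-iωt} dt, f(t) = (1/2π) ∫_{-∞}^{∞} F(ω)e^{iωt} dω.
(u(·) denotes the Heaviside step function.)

F[g](ω) = \frac{1458 \left(\left(3 i \omega + 8\right)^{2} - 27\right) e^{- 5 i \omega}}{\left(\left(3 i \omega + 8\right)^{2} + 81\right)^{3}}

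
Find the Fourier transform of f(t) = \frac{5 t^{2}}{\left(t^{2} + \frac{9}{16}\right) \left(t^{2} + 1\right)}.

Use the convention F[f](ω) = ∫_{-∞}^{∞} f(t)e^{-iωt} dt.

F(ω) = \frac{80 \pi e^{- \left|{\omega}\right|}}{7} - \frac{60 \pi e^{- \frac{3 \left|{\omega}\right|}{4}}}{7}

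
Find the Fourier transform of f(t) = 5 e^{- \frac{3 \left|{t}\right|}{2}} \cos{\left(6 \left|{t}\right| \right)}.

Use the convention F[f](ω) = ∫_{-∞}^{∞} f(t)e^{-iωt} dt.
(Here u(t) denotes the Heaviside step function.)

F(ω) = \frac{60 \left(4 \omega^{2} + 153\right)}{16 \omega^{4} - 1080 \omega^{2} + 23409}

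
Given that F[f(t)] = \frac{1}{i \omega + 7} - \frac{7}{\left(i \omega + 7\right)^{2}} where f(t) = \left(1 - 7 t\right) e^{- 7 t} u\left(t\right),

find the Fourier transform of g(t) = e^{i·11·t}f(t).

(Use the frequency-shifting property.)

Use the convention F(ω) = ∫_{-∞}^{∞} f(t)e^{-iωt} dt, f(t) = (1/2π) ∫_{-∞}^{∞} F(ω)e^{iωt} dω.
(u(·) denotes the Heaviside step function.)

F[g](ω) = \frac{i \left(11 - \omega\right)}{\omega^{2} - 2 \omega \left(11 + 7 i\right) + 72 + 154 i}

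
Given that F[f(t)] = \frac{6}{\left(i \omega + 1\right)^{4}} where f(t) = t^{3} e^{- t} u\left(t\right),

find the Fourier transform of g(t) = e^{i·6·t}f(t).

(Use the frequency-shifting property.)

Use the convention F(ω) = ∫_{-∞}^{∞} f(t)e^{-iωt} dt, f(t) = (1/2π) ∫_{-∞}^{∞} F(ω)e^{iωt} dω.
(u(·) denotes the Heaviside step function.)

F[g](ω) = \frac{6}{\left(i \left(\omega - 6\right) + 1\right)^{4}}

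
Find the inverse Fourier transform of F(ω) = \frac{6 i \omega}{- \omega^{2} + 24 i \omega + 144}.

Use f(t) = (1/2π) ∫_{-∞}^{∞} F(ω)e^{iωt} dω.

f(t) = 6 \left(1 - 12 t\right) e^{- 12 t} u\left(t\right)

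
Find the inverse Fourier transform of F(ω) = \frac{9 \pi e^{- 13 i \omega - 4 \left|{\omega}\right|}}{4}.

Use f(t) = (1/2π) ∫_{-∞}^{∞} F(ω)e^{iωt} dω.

f(t) = \frac{9}{\left(t - 13\right)^{2} + 16}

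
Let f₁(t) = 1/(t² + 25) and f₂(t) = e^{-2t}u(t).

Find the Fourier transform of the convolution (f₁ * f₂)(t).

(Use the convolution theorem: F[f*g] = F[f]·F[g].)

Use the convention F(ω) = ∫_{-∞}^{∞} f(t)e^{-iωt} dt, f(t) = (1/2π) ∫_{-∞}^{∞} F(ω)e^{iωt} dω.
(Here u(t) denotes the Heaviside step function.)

F[f₁*f₂](ω) = \frac{\pi e^{- 5 \left|{\omega}\right|}}{5 \left(i \omega + 2\right)}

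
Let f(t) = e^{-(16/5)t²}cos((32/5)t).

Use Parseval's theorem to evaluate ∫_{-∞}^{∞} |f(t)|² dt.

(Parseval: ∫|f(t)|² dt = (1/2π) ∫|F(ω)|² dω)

∫|f(t)|² dt = \frac{\sqrt{10} \sqrt{\pi} \left(1 + e^{\frac{32}{5}}\right)}{16 e^{\frac{32}{5}}}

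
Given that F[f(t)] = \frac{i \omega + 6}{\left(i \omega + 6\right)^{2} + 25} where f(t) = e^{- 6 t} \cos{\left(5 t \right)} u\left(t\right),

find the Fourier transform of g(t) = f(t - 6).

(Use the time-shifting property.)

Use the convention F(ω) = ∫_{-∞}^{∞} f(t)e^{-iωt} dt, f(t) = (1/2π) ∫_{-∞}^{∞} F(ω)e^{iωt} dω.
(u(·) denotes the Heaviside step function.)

F[g](ω) = \frac{\left(i \omega + 6\right) e^{- 6 i \omega}}{\left(i \omega + 6\right)^{2} + 25}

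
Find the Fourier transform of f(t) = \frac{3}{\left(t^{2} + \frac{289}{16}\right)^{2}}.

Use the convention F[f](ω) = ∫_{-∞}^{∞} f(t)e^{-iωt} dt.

F(ω) = \frac{24 \pi \left(17 \left|{\omega}\right| + 4\right) e^{- \frac{17 \left|{\omega}\right|}{4}}}{4913}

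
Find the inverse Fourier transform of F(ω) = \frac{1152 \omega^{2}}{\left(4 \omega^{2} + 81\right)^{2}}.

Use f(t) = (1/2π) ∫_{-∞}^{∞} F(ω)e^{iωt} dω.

f(t) = 4 \left(1 - \frac{9 \left|{t}\right|}{2}\right) e^{- \frac{9 \left|{t}\right|}{2}}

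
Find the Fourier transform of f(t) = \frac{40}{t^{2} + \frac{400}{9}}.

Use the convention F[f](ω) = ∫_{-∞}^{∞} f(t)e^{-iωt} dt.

F(ω) = 6 \pi e^{- \frac{20 \left|{\omega}\right|}{3}}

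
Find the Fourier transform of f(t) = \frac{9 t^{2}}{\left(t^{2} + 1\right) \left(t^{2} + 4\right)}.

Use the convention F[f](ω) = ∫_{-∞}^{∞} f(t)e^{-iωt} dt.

F(ω) = 3 \pi \left(2 - e^{\left|{\omega}\right|}\right) e^{- 2 \left|{\omega}\right|}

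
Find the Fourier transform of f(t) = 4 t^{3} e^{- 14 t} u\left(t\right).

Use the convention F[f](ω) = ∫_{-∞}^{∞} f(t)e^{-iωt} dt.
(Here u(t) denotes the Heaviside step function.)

F(ω) = \frac{24}{\left(i \omega + 14\right)^{4}}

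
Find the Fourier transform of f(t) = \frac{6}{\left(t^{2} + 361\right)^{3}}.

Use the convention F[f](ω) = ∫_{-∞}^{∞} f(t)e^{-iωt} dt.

F(ω) = \frac{3 \pi \left(361 \omega^{2} + 57 \left|{\omega}\right| + 3\right) e^{- 19 \left|{\omega}\right|}}{9904396}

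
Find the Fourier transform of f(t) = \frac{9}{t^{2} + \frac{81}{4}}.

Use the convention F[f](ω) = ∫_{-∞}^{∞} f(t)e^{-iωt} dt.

F(ω) = 2 \pi e^{- \frac{9 \left|{\omega}\right|}{2}}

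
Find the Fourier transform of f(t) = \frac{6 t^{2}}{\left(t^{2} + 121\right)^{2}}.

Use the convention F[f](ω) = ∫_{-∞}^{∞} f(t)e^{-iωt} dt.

F(ω) = \frac{3 \pi \left(1 - 11 \left|{\omega}\right|\right) e^{- 11 \left|{\omega}\right|}}{11}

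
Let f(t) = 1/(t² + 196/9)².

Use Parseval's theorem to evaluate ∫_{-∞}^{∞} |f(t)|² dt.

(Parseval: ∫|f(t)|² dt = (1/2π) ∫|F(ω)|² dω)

∫|f(t)|² dt = \frac{10935 \pi}{1686616064}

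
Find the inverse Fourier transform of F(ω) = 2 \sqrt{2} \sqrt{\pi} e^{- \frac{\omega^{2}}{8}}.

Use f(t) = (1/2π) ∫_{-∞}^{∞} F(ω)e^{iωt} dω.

f(t) = 4 e^{- 2 t^{2}}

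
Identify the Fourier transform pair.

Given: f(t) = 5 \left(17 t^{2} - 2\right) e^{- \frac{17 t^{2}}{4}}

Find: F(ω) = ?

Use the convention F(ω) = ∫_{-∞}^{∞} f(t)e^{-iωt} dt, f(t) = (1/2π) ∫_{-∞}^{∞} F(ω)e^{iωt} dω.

F(ω) = - \frac{40 \sqrt{17} \sqrt{\pi} \omega^{2} e^{- \frac{\omega^{2}}{17}}}{289}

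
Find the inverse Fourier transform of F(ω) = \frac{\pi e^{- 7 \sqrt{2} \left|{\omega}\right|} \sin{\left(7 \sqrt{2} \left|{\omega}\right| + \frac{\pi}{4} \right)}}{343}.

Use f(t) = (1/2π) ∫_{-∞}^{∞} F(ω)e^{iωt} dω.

f(t) = \frac{8}{t^{4} + 38416}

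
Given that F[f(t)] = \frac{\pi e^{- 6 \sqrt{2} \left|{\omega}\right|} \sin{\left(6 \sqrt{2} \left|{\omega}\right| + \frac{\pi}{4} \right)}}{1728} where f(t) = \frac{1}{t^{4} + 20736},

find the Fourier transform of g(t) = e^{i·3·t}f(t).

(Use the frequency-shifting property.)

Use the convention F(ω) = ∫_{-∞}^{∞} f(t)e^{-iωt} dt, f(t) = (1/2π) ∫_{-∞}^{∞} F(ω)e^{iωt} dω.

F[g](ω) = \frac{\pi e^{- 6 \sqrt{2} \left|{\omega - 3}\right|} \sin{\left(6 \sqrt{2} \left|{\omega - 3}\right| + \frac{\pi}{4} \right)}}{1728}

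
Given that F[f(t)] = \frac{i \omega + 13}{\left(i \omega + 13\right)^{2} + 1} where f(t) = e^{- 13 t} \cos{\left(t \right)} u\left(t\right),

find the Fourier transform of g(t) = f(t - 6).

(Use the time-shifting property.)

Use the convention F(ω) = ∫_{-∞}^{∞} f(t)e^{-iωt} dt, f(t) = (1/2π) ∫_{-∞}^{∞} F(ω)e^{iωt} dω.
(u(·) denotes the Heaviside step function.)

F[g](ω) = \frac{\left(i \omega + 13\right) e^{- 6 i \omega}}{\left(i \omega + 13\right)^{2} + 1}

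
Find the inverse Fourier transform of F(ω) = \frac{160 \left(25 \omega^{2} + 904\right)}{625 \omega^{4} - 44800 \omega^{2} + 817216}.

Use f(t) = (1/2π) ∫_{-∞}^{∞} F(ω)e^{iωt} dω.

f(t) = 8 e^{- \frac{2 \left|{t}\right|}{5}} \cos{\left(6 \left|{t}\right| \right)}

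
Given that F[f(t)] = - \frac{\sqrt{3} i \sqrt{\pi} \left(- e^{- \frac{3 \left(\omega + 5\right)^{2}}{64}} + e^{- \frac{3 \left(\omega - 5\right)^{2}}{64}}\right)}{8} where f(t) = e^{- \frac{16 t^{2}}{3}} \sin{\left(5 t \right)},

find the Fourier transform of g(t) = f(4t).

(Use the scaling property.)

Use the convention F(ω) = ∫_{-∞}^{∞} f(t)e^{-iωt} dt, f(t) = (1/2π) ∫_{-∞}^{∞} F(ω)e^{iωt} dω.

F[g](ω) = \frac{\sqrt{3} i \sqrt{\pi} \left(1 - e^{\frac{15 \omega}{64}}\right) e^{- \frac{3 \omega^{2}}{1024} - \frac{15 \omega}{128} - \frac{75}{64}}}{32}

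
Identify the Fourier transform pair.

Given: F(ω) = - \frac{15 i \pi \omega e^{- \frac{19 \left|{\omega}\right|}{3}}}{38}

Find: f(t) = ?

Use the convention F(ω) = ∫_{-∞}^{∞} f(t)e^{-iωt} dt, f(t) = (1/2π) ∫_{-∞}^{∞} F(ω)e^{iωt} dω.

f(t) = \frac{5 t}{\left(t^{2} + \frac{361}{9}\right)^{2}}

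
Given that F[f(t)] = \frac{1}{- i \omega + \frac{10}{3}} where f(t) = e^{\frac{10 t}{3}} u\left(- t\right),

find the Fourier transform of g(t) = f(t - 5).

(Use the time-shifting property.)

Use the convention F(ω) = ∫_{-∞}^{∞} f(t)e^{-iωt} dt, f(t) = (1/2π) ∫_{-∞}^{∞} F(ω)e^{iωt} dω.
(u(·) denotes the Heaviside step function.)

F[g](ω) = - \frac{3 e^{- 5 i \omega}}{3 i \omega - 10}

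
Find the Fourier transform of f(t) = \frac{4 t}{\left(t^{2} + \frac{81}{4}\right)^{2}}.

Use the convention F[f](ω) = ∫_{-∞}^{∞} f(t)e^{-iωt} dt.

F(ω) = - \frac{4 i \pi \omega e^{- \frac{9 \left|{\omega}\right|}{2}}}{9}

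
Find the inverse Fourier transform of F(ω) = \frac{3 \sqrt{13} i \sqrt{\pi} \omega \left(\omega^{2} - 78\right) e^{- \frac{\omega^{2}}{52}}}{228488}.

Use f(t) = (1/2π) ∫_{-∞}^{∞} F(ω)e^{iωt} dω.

f(t) = 3 t^{3} e^{- 13 t^{2}}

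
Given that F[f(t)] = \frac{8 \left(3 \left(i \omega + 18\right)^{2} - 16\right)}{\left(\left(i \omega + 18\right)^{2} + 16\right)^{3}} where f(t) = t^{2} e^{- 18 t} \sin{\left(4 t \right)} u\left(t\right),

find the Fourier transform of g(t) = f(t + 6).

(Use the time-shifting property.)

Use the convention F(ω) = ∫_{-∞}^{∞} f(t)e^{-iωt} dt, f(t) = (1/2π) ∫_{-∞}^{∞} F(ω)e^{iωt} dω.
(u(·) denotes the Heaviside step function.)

F[g](ω) = \frac{\left(24 \left(i \omega + 18\right)^{2} - 128\right) e^{6 i \omega}}{\left(\left(i \omega + 18\right)^{2} + 16\right)^{3}}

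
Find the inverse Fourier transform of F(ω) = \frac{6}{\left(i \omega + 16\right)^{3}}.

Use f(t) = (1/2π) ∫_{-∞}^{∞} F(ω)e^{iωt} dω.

f(t) = 3 t^{2} e^{- 16 t} u\left(t\right)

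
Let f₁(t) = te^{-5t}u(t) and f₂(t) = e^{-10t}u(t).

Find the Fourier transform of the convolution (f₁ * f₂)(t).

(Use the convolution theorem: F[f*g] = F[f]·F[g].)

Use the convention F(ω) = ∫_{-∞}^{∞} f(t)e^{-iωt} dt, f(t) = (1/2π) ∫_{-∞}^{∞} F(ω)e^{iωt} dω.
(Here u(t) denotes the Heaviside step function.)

F[f₁*f₂](ω) = \frac{1}{\left(i \omega + 5\right)^{2} \left(i \omega + 10\right)}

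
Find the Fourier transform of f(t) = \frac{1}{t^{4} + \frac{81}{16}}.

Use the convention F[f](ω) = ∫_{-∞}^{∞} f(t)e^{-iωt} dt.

F(ω) = \frac{8 \pi e^{- \frac{3 \sqrt{2} \left|{\omega}\right|}{4}} \sin{\left(\frac{3 \sqrt{2} \left|{\omega}\right|}{4} + \frac{\pi}{4} \right)}}{27}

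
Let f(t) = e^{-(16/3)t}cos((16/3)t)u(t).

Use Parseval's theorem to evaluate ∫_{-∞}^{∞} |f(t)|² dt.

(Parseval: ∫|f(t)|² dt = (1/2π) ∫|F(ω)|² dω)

∫|f(t)|² dt = \frac{9}{128}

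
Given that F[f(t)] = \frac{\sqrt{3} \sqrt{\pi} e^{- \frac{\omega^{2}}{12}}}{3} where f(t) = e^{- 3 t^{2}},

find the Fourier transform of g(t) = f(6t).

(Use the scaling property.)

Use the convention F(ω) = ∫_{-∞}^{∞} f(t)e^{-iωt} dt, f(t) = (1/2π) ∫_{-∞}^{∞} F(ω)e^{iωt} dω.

F[g](ω) = \frac{\sqrt{3} \sqrt{\pi} e^{- \frac{\omega^{2}}{432}}}{18}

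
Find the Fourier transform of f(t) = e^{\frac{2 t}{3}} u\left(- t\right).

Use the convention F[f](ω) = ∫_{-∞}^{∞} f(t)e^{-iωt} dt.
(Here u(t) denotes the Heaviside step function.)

F(ω) = - \frac{3}{3 i \omega - 2}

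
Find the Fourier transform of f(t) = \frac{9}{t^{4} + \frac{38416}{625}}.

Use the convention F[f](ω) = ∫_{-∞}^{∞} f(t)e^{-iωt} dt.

F(ω) = \frac{1125 \pi e^{- \frac{7 \sqrt{2} \left|{\omega}\right|}{5}} \sin{\left(\frac{7 \sqrt{2} \left|{\omega}\right|}{5} + \frac{\pi}{4} \right)}}{2744}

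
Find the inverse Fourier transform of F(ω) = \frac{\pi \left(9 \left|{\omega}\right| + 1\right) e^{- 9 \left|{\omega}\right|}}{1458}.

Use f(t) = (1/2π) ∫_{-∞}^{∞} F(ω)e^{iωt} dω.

f(t) = \frac{1}{\left(t^{2} + 81\right)^{2}}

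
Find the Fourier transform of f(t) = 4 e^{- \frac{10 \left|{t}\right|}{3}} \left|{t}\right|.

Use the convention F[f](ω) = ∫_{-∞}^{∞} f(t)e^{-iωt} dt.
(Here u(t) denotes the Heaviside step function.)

F(ω) = \frac{72 \left(100 - 9 \omega^{2}\right)}{\left(9 \omega^{2} + 100\right)^{2}}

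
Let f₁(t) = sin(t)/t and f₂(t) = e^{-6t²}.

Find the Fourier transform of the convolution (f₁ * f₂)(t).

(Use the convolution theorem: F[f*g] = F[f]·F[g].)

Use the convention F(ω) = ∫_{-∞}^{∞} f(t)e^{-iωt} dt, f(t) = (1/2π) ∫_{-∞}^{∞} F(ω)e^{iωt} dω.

F[f₁*f₂](ω) = \begin{cases} \frac{\sqrt{6} \pi^{\frac{3}{2}} e^{- \frac{\omega^{2}}{24}}}{6} & \text{for}\: \omega > -1 \wedge \omega < 1 \\0 & \text{otherwise} \end{cases}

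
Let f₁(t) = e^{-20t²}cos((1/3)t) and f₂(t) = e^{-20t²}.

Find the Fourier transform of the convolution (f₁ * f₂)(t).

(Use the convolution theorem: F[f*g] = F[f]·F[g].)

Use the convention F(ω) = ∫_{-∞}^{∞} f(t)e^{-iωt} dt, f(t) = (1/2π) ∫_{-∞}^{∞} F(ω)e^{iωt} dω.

F[f₁*f₂](ω) = \frac{\pi \left(e^{\frac{\omega}{60}} + 1\right) e^{- \frac{\omega^{2}}{40} - \frac{\omega}{120} - \frac{1}{720}}}{40}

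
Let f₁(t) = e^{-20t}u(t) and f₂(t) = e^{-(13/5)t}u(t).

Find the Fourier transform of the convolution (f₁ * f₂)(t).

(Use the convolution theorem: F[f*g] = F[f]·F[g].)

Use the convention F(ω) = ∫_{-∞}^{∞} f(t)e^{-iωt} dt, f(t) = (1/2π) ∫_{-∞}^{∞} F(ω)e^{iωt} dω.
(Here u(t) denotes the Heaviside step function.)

F[f₁*f₂](ω) = \frac{5}{\left(i \omega + 20\right) \left(5 i \omega + 13\right)}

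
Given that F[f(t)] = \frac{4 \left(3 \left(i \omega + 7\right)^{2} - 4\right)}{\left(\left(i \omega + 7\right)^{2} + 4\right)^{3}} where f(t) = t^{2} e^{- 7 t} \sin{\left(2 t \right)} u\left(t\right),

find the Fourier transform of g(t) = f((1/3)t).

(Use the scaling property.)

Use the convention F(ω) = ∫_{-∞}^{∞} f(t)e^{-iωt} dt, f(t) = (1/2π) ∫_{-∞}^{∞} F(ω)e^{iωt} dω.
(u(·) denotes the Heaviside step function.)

F[g](ω) = \frac{12 \left(3 \left(3 i \omega + 7\right)^{2} - 4\right)}{\left(\left(3 i \omega + 7\right)^{2} + 4\right)^{3}}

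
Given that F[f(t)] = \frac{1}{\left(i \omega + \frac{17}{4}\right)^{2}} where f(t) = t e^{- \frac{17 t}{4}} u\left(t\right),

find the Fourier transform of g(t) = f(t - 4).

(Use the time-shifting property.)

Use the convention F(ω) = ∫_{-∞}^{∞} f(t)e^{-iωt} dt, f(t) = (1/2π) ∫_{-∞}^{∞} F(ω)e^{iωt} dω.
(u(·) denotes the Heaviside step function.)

F[g](ω) = \frac{16 e^{- 4 i \omega}}{\left(4 i \omega + 17\right)^{2}}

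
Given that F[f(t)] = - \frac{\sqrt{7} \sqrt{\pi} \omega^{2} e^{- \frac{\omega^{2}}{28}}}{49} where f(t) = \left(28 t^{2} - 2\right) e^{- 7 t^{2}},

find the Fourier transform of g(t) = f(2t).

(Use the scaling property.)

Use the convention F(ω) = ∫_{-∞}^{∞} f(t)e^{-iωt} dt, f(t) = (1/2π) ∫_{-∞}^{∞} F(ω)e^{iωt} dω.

F[g](ω) = - \frac{\sqrt{7} \sqrt{\pi} \omega^{2} e^{- \frac{\omega^{2}}{112}}}{392}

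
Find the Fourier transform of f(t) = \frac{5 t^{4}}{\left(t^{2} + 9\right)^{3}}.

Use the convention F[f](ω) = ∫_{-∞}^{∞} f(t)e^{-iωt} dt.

F(ω) = \frac{5 \pi \left(3 \omega^{2} - 5 \left|{\omega}\right| + 1\right) e^{- 3 \left|{\omega}\right|}}{8}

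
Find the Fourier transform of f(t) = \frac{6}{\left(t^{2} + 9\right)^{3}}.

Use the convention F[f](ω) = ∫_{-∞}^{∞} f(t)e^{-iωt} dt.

F(ω) = \frac{\pi \left(3 \omega^{2} + 3 \left|{\omega}\right| + 1\right) e^{- 3 \left|{\omega}\right|}}{108}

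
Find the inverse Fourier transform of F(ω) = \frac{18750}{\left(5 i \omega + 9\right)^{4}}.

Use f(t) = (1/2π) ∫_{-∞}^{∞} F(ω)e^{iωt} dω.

f(t) = 5 t^{3} e^{- \frac{9 t}{5}} u\left(t\right)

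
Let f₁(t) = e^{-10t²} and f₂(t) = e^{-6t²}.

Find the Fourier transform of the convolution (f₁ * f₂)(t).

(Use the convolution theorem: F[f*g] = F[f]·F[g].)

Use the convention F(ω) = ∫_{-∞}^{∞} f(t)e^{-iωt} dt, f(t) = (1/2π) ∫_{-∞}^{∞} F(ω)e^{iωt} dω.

F[f₁*f₂](ω) = \frac{\sqrt{15} \pi e^{- \frac{\omega^{2}}{15}}}{30}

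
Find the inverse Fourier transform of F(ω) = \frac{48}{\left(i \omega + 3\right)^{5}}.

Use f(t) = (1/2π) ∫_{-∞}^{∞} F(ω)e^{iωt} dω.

f(t) = 2 t^{4} e^{- 3 t} u\left(t\right)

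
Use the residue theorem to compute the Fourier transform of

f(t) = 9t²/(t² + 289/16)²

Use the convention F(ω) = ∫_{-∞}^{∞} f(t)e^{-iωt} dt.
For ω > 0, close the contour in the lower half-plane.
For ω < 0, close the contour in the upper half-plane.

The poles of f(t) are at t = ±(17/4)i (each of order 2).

Let g(z) = f(z)e^{-iωz}; for large |z| the factor e^{-iωz} decays in the lower half-plane when ω > 0 and in the upper half-plane when ω < 0.

Case ω > 0 (lower half-plane, clockwise contour ⇒ F(ω) = -2πi·ΣRes):
  Res_{z = - \frac{17 i}{4}} g(z) = \frac{9 i \left(4 - 17 \omega\right) e^{- \frac{17 \omega}{4}}}{68} (pole of order 2)
  F(ω) = -2πi·ΣRes = \frac{9 \pi \left(4 - 17 \omega\right) e^{- \frac{17 \omega}{4}}}{34}

Case ω < 0 (upper half-plane, counterclockwise contour ⇒ F(ω) = +2πi·ΣRes):
  Res_{z = \frac{17 i}{4}} g(z) = \frac{9 i \left(- 17 \omega - 4\right) e^{\frac{17 \omega}{4}}}{68} (pole of order 2)
  F(ω) = 2πi·ΣRes = \frac{9 \pi \left(17 \omega + 4\right) e^{\frac{17 \omega}{4}}}{34}

Both cases combine into a single formula in |ω|:

F(ω) = \frac{9 \pi \left(4 - 17 \left|{\omega}\right|\right) e^{- \frac{17 \left|{\omega}\right|}{4}}}{34}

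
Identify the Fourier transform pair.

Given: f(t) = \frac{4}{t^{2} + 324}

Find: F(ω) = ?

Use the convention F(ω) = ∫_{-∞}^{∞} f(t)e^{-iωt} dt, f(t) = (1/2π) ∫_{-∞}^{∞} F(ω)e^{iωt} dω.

F(ω) = \frac{2 \pi e^{- 18 \left|{\omega}\right|}}{9}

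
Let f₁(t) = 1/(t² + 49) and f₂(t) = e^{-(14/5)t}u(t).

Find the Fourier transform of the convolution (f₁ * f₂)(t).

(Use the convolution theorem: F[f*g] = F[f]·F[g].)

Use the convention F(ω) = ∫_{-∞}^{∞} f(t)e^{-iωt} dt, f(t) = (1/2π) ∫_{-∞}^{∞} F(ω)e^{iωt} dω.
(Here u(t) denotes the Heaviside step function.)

F[f₁*f₂](ω) = \frac{5 \pi e^{- 7 \left|{\omega}\right|}}{7 \left(5 i \omega + 14\right)}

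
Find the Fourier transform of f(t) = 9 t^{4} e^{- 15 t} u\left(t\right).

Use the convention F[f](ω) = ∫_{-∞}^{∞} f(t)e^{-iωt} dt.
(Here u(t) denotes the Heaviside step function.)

F(ω) = \frac{216}{\left(i \omega + 15\right)^{5}}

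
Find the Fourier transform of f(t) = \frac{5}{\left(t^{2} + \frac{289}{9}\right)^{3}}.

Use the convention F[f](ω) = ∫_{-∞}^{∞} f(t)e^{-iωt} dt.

F(ω) = \frac{135 \pi \left(289 \omega^{2} + 153 \left|{\omega}\right| + 27\right) e^{- \frac{17 \left|{\omega}\right|}{3}}}{11358856}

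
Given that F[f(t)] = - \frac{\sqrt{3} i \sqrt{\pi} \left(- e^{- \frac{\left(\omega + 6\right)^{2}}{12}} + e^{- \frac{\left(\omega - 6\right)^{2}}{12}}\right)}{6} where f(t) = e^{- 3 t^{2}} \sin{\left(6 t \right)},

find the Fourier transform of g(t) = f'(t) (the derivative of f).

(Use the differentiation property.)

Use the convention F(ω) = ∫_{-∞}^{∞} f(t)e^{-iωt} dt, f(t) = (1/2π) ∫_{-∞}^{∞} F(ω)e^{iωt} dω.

F[g](ω) = \frac{\sqrt{3} \sqrt{\pi} \omega \left(e^{2 \omega} - 1\right) e^{- \frac{\omega^{2}}{12} - \omega - 3}}{6}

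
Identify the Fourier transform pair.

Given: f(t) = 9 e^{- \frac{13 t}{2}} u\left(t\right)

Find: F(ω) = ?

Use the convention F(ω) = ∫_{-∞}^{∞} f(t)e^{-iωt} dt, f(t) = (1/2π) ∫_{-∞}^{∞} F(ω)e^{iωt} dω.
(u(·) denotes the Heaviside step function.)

F(ω) = \frac{18}{2 i \omega + 13}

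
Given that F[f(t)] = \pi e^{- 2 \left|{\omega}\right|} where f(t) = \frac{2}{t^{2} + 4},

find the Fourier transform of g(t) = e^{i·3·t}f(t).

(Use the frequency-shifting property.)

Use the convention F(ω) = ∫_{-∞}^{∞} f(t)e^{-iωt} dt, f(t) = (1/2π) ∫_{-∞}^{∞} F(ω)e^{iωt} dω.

F[g](ω) = \pi e^{- 2 \left|{\omega - 3}\right|}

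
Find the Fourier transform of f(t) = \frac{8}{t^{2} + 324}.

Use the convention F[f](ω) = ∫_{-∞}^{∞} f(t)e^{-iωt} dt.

F(ω) = \frac{4 \pi e^{- 18 \left|{\omega}\right|}}{9}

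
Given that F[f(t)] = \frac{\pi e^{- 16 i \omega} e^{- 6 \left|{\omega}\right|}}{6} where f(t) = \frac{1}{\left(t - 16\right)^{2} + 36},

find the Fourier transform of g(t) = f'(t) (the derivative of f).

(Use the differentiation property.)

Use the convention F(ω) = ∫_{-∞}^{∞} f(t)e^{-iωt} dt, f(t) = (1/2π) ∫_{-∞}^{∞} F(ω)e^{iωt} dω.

F[g](ω) = \frac{i \pi \omega e^{- 16 i \omega - 6 \left|{\omega}\right|}}{6}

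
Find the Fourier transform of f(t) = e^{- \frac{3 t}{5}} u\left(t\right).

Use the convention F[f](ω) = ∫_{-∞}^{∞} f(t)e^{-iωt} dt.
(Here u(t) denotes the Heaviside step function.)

F(ω) = \frac{5}{5 i \omega + 3}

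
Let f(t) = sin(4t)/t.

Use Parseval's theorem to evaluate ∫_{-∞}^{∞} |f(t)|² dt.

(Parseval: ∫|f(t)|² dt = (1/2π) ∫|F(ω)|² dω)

∫|f(t)|² dt = 4 \pi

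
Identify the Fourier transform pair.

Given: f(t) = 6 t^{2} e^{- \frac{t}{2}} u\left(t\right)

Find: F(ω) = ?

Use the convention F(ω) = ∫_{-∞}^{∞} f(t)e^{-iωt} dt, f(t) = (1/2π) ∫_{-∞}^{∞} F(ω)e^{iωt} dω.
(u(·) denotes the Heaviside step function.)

F(ω) = \frac{96}{\left(2 i \omega + 1\right)^{3}}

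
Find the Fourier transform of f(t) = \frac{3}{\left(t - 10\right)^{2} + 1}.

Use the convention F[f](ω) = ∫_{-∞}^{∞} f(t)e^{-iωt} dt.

F(ω) = 3 \pi e^{- 10 i \omega - \left|{\omega}\right|}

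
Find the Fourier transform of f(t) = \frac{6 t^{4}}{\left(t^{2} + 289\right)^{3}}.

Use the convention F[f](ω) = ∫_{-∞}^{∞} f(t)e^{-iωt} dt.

F(ω) = \frac{3 \pi \left(289 \omega^{2} - 85 \left|{\omega}\right| + 3\right) e^{- 17 \left|{\omega}\right|}}{68}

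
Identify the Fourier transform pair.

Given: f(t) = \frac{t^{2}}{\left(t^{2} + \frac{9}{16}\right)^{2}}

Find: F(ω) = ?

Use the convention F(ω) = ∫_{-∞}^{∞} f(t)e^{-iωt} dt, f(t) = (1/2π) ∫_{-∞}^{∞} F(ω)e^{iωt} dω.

F(ω) = \frac{\pi \left(4 - 3 \left|{\omega}\right|\right) e^{- \frac{3 \left|{\omega}\right|}{4}}}{6}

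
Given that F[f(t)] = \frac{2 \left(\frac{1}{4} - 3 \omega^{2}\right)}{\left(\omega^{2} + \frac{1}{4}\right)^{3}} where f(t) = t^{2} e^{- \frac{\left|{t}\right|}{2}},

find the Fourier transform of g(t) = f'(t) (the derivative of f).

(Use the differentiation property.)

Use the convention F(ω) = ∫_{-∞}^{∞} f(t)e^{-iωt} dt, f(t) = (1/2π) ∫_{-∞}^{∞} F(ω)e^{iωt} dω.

F[g](ω) = - \frac{32 i \omega \left(12 \omega^{2} - 1\right)}{\left(4 \omega^{2} + 1\right)^{3}}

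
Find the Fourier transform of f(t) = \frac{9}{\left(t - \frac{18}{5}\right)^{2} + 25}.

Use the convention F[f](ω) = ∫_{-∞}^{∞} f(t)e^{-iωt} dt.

F(ω) = \frac{9 \pi e^{- \frac{18 i \omega}{5} - 5 \left|{\omega}\right|}}{5}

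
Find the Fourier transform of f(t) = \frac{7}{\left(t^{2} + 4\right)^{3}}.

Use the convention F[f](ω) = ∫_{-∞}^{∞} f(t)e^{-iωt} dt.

F(ω) = \frac{7 \pi \left(4 \omega^{2} + 6 \left|{\omega}\right| + 3\right) e^{- 2 \left|{\omega}\right|}}{256}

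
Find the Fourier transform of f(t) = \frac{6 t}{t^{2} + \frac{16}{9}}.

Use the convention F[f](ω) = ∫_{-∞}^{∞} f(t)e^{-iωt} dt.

F(ω) = - 6 i \pi e^{- \frac{4 \left|{\omega}\right|}{3}} \operatorname{sign}{\left(\omega \right)}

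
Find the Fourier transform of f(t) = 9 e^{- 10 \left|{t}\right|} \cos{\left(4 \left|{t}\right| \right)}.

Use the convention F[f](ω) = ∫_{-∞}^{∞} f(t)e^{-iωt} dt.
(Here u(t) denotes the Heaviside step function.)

F(ω) = \frac{180 \left(\omega^{2} + 116\right)}{\omega^{4} + 168 \omega^{2} + 13456}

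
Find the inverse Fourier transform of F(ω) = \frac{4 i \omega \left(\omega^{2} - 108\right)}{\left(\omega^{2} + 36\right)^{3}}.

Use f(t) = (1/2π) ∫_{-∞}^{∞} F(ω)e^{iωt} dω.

f(t) = t e^{- 6 \left|{t}\right|} \left|{t}\right|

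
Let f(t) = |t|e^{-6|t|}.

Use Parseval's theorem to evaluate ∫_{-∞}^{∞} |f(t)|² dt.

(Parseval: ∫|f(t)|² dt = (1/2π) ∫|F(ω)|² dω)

∫|f(t)|² dt = \frac{1}{432}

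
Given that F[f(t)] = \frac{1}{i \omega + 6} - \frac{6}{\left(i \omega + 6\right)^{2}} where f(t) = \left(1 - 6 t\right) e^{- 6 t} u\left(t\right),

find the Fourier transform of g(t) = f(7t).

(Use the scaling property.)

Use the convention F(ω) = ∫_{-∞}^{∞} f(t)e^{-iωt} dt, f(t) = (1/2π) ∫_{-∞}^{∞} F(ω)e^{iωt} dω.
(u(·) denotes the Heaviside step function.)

F[g](ω) = \frac{i \omega}{- \omega^{2} + 84 i \omega + 1764}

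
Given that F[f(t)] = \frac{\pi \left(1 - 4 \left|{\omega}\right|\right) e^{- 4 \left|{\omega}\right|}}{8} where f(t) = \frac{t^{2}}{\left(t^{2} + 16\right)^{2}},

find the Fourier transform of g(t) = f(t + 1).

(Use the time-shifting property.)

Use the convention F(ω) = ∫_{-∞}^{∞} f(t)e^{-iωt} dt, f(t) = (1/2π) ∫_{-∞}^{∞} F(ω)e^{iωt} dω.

F[g](ω) = - \frac{\pi \left(4 \left|{\omega}\right| - 1\right) e^{i \omega - 4 \left|{\omega}\right|}}{8}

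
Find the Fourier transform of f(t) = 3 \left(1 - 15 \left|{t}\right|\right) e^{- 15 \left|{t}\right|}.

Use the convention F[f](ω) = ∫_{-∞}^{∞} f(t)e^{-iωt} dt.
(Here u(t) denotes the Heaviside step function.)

F(ω) = \frac{180 \omega^{2}}{\left(\omega^{2} + 225\right)^{2}}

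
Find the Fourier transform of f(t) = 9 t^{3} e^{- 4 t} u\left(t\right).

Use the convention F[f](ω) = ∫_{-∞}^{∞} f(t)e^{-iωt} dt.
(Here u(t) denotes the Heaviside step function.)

F(ω) = \frac{54}{\left(i \omega + 4\right)^{4}}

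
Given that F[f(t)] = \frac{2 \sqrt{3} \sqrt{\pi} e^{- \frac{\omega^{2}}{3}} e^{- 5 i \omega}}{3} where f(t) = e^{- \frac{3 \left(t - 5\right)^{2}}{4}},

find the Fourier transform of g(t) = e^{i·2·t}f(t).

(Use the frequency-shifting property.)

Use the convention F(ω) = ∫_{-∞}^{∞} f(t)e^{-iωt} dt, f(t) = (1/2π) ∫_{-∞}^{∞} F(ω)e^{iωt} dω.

F[g](ω) = \frac{2 \sqrt{3} \sqrt{\pi} e^{- \frac{\left(\omega - 2\right) \left(\omega - 2 + 15 i\right)}{3}}}{3}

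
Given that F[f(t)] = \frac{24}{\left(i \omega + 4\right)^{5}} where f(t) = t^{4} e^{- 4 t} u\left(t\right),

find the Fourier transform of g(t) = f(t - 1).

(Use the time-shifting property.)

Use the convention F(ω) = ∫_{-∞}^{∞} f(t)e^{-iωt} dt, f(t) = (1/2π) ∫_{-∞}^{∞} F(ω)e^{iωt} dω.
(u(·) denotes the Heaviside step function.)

F[g](ω) = \frac{24 e^{- i \omega}}{\left(i \omega + 4\right)^{5}}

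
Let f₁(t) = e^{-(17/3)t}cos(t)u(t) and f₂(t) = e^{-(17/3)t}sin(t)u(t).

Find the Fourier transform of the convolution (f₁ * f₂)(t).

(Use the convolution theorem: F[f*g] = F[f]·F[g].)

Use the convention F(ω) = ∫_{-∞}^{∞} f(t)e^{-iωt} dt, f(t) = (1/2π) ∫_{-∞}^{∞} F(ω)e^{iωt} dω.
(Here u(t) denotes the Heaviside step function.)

F[f₁*f₂](ω) = \frac{27 \left(3 i \omega + 17\right)}{\left(\left(3 i \omega + 17\right)^{2} + 9\right)^{2}}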